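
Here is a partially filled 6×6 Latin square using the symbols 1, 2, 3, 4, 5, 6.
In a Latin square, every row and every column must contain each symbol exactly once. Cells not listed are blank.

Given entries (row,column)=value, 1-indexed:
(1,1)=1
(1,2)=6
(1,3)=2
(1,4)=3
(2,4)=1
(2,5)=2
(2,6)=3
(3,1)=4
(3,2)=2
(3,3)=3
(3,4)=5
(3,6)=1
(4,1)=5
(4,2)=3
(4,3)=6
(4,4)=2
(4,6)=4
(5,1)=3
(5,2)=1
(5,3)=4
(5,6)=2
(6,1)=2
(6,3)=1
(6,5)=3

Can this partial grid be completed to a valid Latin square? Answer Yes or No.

No row or column among the givens repeats a symbol, and propagating forced cells runs into no contradiction.
One valid completion exists (for instance, 1 6 2 3 4 5 / 6 4 5 1 2 3 / 4 2 3 5 6 1 / 5 3 6 2 1 4 / 3 1 4 6 5 2 / 2 5 1 4 3 6).

Yes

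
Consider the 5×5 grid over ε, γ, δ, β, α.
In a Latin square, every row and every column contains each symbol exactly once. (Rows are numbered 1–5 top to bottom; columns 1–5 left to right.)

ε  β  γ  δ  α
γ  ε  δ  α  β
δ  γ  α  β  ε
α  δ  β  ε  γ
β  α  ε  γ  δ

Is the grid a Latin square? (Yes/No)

Each row is a permutation of the 5 symbols, and so is each column.

Yes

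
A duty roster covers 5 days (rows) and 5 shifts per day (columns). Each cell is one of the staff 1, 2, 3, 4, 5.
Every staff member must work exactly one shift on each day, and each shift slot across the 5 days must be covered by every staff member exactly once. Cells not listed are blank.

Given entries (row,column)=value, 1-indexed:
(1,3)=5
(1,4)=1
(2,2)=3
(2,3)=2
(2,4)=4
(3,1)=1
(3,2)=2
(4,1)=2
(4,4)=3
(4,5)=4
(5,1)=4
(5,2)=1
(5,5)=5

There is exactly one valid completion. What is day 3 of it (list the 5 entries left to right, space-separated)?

Day 3, shift 4: day 3 has {1, 2} and shift 4 has {1, 3, 4}, leaving only 5.
Day 3, shift 5: day 3 has {1, 2, 5} and shift 5 has {4, 5}, leaving only 3.
Day 3, shift 3: day 3 has {1, 2, 3, 5} and shift 3 has {2, 5}, leaving only 4.
So day 3 reads: 1 2 4 5 3.

1 2 4 5 3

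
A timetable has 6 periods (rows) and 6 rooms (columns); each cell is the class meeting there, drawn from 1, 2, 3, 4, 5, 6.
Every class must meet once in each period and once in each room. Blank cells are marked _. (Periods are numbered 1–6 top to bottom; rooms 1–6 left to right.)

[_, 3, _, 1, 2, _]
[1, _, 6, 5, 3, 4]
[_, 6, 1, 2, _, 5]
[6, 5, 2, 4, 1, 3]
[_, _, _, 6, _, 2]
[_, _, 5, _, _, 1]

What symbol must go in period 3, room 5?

Period 3 already has {1, 2, 5, 6} and room 5 already has {1, 2, 3}, so period 3, room 5 must be 4.

4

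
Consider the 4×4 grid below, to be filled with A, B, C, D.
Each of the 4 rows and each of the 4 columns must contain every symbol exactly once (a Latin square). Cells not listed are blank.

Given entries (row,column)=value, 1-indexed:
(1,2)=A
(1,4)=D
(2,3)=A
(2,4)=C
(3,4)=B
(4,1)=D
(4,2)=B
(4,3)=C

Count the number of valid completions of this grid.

Row 1, column 1: eliminating its row and column leaves {B, C}.
Row 1, column 3: eliminating its row and column leaves {B}.
Row 2, column 1: eliminating its row and column leaves {B}.
Row 2, column 2: eliminating its row and column leaves {D}.
Row 3, column 1: eliminating its row and column leaves {A, C}.
Row 3, column 2: eliminating its row and column leaves {C, D}.
Row 3, column 3: eliminating its row and column leaves {D}.
Row 4, column 4: eliminating its row and column leaves {A}.
Only one assignment across all blanks avoids any row or column repeat, giving 1 completion.

1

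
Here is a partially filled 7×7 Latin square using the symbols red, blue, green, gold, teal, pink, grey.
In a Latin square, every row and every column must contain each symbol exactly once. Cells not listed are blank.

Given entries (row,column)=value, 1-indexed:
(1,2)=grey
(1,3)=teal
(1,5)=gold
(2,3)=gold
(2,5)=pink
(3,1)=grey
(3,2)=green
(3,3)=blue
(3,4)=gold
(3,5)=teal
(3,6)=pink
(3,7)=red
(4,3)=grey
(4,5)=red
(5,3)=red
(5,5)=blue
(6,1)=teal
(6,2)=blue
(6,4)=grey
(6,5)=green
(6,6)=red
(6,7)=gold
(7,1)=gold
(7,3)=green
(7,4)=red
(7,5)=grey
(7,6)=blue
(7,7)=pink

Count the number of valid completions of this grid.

6

Row 1, column 1: eliminating its row and column leaves {red, blue, green, pink}.
Row 1, column 4: eliminating its row and column leaves {blue, green, pink}.
Row 1, column 6: eliminating its row and column leaves {green}.
Row 1, column 7: eliminating its row and column leaves {blue, green}.
Row 2, column 1: eliminating its row and column leaves {red, blue, green}.
Row 2, column 2: eliminating its row and column leaves {red, teal}.
Row 2, column 4: eliminating its row and column leaves {blue, green, teal}.
Row 2, column 6: eliminating its row and column leaves {green, teal, grey}.
Row 2, column 7: eliminating its row and column leaves {blue, green, teal, grey}.
Row 4, column 1: eliminating its row and column leaves {blue, green, pink}.
Row 4, column 2: eliminating its row and column leaves {gold, teal, pink}.
Row 4, column 4: eliminating its row and column leaves {blue, green, teal, pink}.
Row 4, column 6: eliminating its row and column leaves {green, gold, teal}.
Row 4, column 7: eliminating its row and column leaves {blue, green, teal}.
Row 5, column 1: eliminating its row and column leaves {green, pink}.
Row 5, column 2: eliminating its row and column leaves {gold, teal, pink}.
Row 5, column 4: eliminating its row and column leaves {green, teal, pink}.
Row 5, column 6: eliminating its row and column leaves {green, gold, teal, grey}.
Row 5, column 7: eliminating its row and column leaves {green, teal, grey}.
Row 6, column 3: eliminating its row and column leaves {pink}.
Row 7, column 2: eliminating its row and column leaves {teal}.
Enumerating the assignments across these blanks that avoid any row or column repeat gives 6 completions.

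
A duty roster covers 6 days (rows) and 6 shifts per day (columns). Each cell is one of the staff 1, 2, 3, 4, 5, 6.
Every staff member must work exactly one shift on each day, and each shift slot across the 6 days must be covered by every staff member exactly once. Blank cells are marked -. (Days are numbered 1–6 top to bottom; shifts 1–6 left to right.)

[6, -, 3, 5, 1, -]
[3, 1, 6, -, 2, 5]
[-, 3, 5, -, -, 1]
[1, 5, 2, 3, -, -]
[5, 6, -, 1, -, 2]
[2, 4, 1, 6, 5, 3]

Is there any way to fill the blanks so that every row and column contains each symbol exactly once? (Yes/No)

Yes

No day or shift among the givens repeats a symbol, and propagating forced cells runs into no contradiction.
One valid completion exists (for instance, 6 2 3 5 1 4 / 3 1 6 4 2 5 / 4 3 5 2 6 1 / 1 5 2 3 4 6 / 5 6 4 1 3 2 / 2 4 1 6 5 3).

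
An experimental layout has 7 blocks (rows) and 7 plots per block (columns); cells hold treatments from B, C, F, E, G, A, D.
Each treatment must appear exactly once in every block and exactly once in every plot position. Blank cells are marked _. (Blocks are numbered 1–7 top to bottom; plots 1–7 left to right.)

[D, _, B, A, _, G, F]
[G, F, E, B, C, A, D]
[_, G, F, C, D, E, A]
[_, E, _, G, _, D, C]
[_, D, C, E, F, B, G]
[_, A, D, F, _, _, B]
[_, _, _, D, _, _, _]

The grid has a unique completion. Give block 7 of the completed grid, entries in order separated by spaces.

C B G D A F E

Block 7, plot 7: block 7 has {D} and plot 7 has {B, C, F, G, A, D}, leaving only E.
Block 1, plot 2: block 1 has {B, F, G, A, D} and plot 2 has {F, E, G, A, D}, leaving only C.
Block 7, plot 2: block 7 has {E, D} and plot 2 has {C, F, E, G, A, D}, leaving only B.
Block 1, plot 5: block 1 has {B, C, F, G, A, D} and plot 5 has {C, F, D}, leaving only E.
Block 3, plot 1: block 3 has {C, F, E, G, A, D} and plot 1 has {G, D}, leaving only B.
Block 4, plot 3: block 4 has {C, E, G, D} and plot 3 has {B, C, F, E, D}, leaving only A.
Block 7, plot 3: block 7 has {B, E, D} and plot 3 has {B, C, F, E, A, D}, leaving only G.
Block 7, plot 5: block 7 has {B, E, G, D} and plot 5 has {C, F, E, D}, leaving only A.
Block 4, plot 1: block 4 has {C, E, G, A, D} and plot 1 has {B, G, D}, leaving only F.
Block 7, plot 1: block 7 has {B, E, G, A, D} and plot 1 has {B, F, G, D}, leaving only C.
Block 7, plot 6: block 7 has {B, C, E, G, A, D} and plot 6 has {B, E, G, A, D}, leaving only F.
So block 7 reads: C B G D A F E.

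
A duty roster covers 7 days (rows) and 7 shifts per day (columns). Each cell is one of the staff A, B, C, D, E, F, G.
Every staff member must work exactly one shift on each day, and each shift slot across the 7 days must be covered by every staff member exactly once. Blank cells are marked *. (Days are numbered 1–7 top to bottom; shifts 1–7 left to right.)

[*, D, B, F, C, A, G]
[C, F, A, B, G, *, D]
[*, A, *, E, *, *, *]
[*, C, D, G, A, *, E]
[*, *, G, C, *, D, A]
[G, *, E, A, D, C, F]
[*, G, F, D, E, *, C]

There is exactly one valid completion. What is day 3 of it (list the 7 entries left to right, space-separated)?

D A C E F G B

Day 3, shift 3: day 3 has {A, E} and shift 3 has {A, B, D, E, F, G}, leaving only C.
Day 3, shift 7: day 3 has {A, C, E} and shift 7 has {A, C, D, E, F, G}, leaving only B.
Day 3, shift 5: day 3 has {A, B, C, E} and shift 5 has {A, C, D, E, G}, leaving only F.
Day 3, shift 1: day 3 has {A, B, C, E, F} and shift 1 has {C, G}, leaving only D.
Day 3, shift 6: day 3 has {A, B, C, D, E, F} and shift 6 has {A, C, D}, leaving only G.
So day 3 reads: D A C E F G B.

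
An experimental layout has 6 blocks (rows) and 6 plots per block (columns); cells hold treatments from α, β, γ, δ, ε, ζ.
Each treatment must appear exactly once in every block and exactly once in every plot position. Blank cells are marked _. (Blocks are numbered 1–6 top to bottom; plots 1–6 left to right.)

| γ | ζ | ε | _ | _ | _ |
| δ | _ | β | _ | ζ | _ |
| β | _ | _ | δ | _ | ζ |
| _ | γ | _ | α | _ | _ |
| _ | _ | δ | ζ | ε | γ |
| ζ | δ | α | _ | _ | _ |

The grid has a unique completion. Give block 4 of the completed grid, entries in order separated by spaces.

Block 4, plot 1: block 4 has {α, γ} and plot 1 has {β, γ, δ, ζ}, leaving only ε.
Block 4, plot 3: block 4 has {α, γ, ε} and plot 3 has {α, β, δ, ε}, leaving only ζ.
Block 1, plot 4: block 1 has {γ, ε, ζ} and plot 4 has {α, δ, ζ}, leaving only β.
Block 3, plot 3: block 3 has {β, δ, ζ} and plot 3 has {α, β, δ, ε, ζ}, leaving only γ.
Block 3, plot 5: block 3 has {β, γ, δ, ζ} and plot 5 has {ε, ζ}, leaving only α.
Block 1, plot 5: block 1 has {β, γ, ε, ζ} and plot 5 has {α, ε, ζ}, leaving only δ.
Block 4, plot 5: block 4 has {α, γ, ε, ζ} and plot 5 has {α, δ, ε, ζ}, leaving only β.
Block 4, plot 6: block 4 has {α, β, γ, ε, ζ} and plot 6 has {γ, ζ}, leaving only δ.
So block 4 reads: ε γ ζ α β δ.

ε γ ζ α β δ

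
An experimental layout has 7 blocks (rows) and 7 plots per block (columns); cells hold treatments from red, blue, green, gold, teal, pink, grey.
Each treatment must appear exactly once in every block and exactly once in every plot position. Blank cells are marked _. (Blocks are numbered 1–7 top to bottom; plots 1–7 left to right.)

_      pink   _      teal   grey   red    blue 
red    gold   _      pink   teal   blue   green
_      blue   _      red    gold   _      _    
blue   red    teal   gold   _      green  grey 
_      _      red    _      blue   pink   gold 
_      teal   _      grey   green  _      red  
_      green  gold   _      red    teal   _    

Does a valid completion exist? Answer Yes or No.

No block or plot among the givens repeats a symbol, and propagating forced cells runs into no contradiction.
One valid completion exists (for instance, gold pink green teal grey red blue / red gold grey pink teal blue green / green blue pink red gold grey teal / blue red teal gold pink green grey / teal grey red green blue pink gold / pink teal blue grey green gold red / grey green gold blue red teal pink).

Yes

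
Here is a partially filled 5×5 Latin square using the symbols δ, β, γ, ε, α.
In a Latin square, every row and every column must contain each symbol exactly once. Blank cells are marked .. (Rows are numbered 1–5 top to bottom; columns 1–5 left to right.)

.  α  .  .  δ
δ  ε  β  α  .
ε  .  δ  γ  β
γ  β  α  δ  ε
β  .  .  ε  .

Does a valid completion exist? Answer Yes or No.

Row 1, column 1: row 1 together with column 1 already contain {δ, β, γ, ε, α} — every symbol — so nothing can go there. The grid has no valid completion.

No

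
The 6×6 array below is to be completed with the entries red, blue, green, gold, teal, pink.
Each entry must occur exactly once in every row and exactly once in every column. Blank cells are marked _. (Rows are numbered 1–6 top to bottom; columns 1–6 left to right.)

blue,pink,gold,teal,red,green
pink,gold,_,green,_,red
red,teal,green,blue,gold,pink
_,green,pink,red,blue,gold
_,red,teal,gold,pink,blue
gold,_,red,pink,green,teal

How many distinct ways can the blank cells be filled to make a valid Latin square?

1

Row 2, column 3: eliminating its row and column leaves {blue}.
Row 2, column 5: eliminating its row and column leaves {teal}.
Row 4, column 1: eliminating its row and column leaves {teal}.
Row 5, column 1: eliminating its row and column leaves {green}.
Row 6, column 2: eliminating its row and column leaves {blue}.
Only one assignment across all blanks avoids any row or column repeat, giving 1 completion.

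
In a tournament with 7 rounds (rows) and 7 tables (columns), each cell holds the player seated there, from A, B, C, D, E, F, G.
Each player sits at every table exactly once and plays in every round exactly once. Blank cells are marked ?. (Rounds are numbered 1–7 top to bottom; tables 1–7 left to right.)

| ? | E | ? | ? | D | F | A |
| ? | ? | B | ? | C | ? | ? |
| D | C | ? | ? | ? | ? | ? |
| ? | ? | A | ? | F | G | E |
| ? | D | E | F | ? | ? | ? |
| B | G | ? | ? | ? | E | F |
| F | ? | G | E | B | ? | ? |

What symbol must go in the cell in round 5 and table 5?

G

Round 1, table 3: round 1 has {A, D, E, F} and table 3 has {A, B, E, G}, leaving only C.
Round 1, table 1: round 1 has {A, C, D, E, F} and table 1 has {B, D, F}, leaving only G.
Round 1, table 4: round 1 has {A, C, D, E, F, G} and table 4 has {E, F}, leaving only B.
Round 3, table 3: round 3 has {C, D} and table 3 has {A, B, C, E, G}, leaving only F.
Round 4, table 1: round 4 has {A, E, F, G} and table 1 has {B, D, F, G}, leaving only C.
Round 4, table 2: round 4 has {A, C, E, F, G} and table 2 has {C, D, E, G}, leaving only B.
Round 4, table 4: round 4 has {A, B, C, E, F, G} and table 4 has {B, E, F}, leaving only D.
Round 5, table 1: round 5 has {D, E, F} and table 1 has {B, C, D, F, G}, leaving only A.
Round 5 already has {A, D, E, F} and table 5 already has {B, C, D, F}, so round 5, table 5 must be G.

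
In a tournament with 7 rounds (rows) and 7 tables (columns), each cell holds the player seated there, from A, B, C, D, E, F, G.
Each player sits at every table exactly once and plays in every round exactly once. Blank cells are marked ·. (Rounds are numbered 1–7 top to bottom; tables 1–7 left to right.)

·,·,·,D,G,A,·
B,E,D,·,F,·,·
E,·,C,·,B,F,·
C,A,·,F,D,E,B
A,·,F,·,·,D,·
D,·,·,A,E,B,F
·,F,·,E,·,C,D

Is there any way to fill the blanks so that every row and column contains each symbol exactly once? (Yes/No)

No

Round 1, table 1: round 1 has {A, D, G} and table 1 has {A, B, C, D, E}, so it must be F.
Round 2, table 6: round 2 has {B, D, E, F} and table 6 has {A, B, C, D, E, F}, so it must be G.
Round 2, table 4: round 2 has {B, D, E, F, G} and table 4 has {A, D, E, F}, so it must be C.
Round 2, table 7: round 2 has {B, C, D, E, F, G} and table 7 has {B, D, F}, so it must be A.
Round 3, table 4: round 3 has {B, C, E, F} and table 4 has {A, C, D, E, F}, so it must be G.
Now round 3, table 7: round 3 together with table 7 already contain {A, B, C, D, E, F, G} — every symbol — so nothing can go there. The grid has no valid completion.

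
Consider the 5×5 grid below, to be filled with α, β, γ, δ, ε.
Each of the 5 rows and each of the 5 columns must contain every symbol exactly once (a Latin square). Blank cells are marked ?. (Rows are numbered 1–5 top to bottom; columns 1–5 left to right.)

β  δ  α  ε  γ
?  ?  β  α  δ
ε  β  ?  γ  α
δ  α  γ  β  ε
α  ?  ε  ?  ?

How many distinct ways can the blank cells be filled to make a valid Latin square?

1

Row 2, column 1: eliminating its row and column leaves {γ}.
Row 2, column 2: eliminating its row and column leaves {γ, ε}.
Row 3, column 3: eliminating its row and column leaves {δ}.
Row 5, column 2: eliminating its row and column leaves {γ}.
Row 5, column 4: eliminating its row and column leaves {δ}.
Row 5, column 5: eliminating its row and column leaves {β}.
Only one assignment across all blanks avoids any row or column repeat, giving 1 completion.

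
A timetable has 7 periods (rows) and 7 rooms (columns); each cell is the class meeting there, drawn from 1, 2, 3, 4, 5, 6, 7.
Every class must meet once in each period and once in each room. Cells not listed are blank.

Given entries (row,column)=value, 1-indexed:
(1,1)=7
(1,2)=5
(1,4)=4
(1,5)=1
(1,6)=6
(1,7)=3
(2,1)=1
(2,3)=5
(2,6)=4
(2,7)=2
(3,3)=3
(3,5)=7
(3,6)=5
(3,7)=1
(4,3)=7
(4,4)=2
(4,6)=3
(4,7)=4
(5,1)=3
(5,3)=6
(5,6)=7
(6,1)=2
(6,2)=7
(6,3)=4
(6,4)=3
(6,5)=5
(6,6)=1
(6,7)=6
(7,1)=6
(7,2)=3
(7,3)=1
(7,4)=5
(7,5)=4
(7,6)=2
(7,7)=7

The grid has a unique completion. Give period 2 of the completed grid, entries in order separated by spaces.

Period 2, room 2: period 2 has {1, 2, 4, 5} and room 2 has {3, 5, 7}, leaving only 6.
Period 2, room 4: period 2 has {1, 2, 4, 5, 6} and room 4 has {2, 3, 4, 5}, leaving only 7.
Period 2, room 5: period 2 has {1, 2, 4, 5, 6, 7} and room 5 has {1, 4, 5, 7}, leaving only 3.
So period 2 reads: 1 6 5 7 3 4 2.

1 6 5 7 3 4 2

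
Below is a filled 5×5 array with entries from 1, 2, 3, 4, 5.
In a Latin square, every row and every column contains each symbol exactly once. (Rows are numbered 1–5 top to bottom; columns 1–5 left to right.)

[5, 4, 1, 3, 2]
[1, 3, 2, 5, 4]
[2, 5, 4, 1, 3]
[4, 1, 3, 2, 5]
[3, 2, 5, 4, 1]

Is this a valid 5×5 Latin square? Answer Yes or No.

Each row is a permutation of the 5 symbols, and so is each column.

Yes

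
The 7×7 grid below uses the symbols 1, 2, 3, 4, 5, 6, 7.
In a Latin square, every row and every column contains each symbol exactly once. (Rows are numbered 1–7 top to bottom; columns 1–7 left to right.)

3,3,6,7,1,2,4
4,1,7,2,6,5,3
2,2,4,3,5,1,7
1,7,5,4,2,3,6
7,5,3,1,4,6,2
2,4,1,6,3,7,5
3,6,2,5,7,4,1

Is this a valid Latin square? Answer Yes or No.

Row 1 contains 3 twice (at columns 1 and 2); row 3 is also not a permutation.

No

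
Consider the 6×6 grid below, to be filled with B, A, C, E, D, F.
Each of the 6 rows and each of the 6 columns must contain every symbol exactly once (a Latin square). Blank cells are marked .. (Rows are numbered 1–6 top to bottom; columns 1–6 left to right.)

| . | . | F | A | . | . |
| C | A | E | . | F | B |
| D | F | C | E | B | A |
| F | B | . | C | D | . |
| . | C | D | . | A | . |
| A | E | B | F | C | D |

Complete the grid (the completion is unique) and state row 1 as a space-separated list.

B D F A E C

Row 1, column 2: row 1 has {A, F} and column 2 has {B, A, C, E, F}, leaving only D.
Row 1, column 5: row 1 has {A, D, F} and column 5 has {B, A, C, D, F}, leaving only E.
Row 1, column 1: row 1 has {A, E, D, F} and column 1 has {A, C, D, F}, leaving only B.
Row 1, column 6: row 1 has {B, A, E, D, F} and column 6 has {B, A, D}, leaving only C.
So row 1 reads: B D F A E C.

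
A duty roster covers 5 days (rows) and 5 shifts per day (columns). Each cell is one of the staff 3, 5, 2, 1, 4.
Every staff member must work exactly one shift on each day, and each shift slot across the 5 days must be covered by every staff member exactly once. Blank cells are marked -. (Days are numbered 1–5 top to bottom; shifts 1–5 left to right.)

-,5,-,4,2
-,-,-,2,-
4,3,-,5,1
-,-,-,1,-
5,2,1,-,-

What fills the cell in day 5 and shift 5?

Day 1, shift 3: day 1 has {5, 2, 4} and shift 3 has {1}, leaving only 3.
Day 1, shift 1: day 1 has {3, 5, 2, 4} and shift 1 has {5, 4}, leaving only 1.
Day 2, shift 1: day 2 has {2} and shift 1 has {5, 1, 4}, leaving only 3.
Day 3, shift 3: day 3 has {3, 5, 1, 4} and shift 3 has {3, 1}, leaving only 2.
Day 4, shift 1: day 4 has {1} and shift 1 has {3, 5, 1, 4}, leaving only 2.
Day 4, shift 2: day 4 has {2, 1} and shift 2 has {3, 5, 2}, leaving only 4.
Day 2, shift 2: day 2 has {3, 2} and shift 2 has {3, 5, 2, 4}, leaving only 1.
Day 4, shift 3: day 4 has {2, 1, 4} and shift 3 has {3, 2, 1}, leaving only 5.
Day 2, shift 3: day 2 has {3, 2, 1} and shift 3 has {3, 5, 2, 1}, leaving only 4.
Day 2, shift 5: day 2 has {3, 2, 1, 4} and shift 5 has {2, 1}, leaving only 5.
Day 4, shift 5: day 4 has {5, 2, 1, 4} and shift 5 has {5, 2, 1}, leaving only 3.
Day 5 already has {5, 2, 1} and shift 5 already has {3, 5, 2, 1}, so day 5, shift 5 must be 4.

4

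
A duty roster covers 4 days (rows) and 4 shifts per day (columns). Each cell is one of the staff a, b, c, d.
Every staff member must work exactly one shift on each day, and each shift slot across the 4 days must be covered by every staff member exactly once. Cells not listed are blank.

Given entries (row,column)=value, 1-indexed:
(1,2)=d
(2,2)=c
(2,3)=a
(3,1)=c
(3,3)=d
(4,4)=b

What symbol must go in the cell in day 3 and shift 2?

Day 2, shift 4: day 2 has {a, c} and shift 4 has {b}, leaving only d.
Day 2, shift 1: day 2 has {a, c, d} and shift 1 has {c}, leaving only b.
Day 1, shift 1: day 1 has {d} and shift 1 has {b, c}, leaving only a.
Day 1, shift 4: day 1 has {a, d} and shift 4 has {b, d}, leaving only c.
Day 1, shift 3: day 1 has {a, c, d} and shift 3 has {a, d}, leaving only b.
Day 3, shift 4: day 3 has {c, d} and shift 4 has {b, c, d}, leaving only a.
Day 3 already has {a, c, d} and shift 2 already has {c, d}, so day 3, shift 2 must be b.

b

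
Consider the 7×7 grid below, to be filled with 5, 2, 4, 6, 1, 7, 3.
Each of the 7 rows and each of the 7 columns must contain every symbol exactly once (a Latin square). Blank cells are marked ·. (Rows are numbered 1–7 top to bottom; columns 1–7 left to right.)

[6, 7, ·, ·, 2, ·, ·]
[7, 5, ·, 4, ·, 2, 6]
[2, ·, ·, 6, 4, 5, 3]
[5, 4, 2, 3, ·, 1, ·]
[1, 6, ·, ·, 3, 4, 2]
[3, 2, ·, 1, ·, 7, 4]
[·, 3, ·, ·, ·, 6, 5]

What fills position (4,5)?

6

Row 1, column 4: row 1 has {2, 6, 7} and column 4 has {4, 6, 1, 3}, leaving only 5.
Row 1, column 6: row 1 has {5, 2, 6, 7} and column 6 has {5, 2, 4, 6, 1, 7}, leaving only 3.
Row 1, column 7: row 1 has {5, 2, 6, 7, 3} and column 7 has {5, 2, 4, 6, 3}, leaving only 1.
Row 1, column 3: row 1 has {5, 2, 6, 1, 7, 3} and column 3 has {2}, leaving only 4.
Row 2, column 5: row 2 has {5, 2, 4, 6, 7} and column 5 has {2, 4, 3}, leaving only 1.
Row 2, column 3: row 2 has {5, 2, 4, 6, 1, 7} and column 3 has {2, 4}, leaving only 3.
Row 3, column 2: row 3 has {5, 2, 4, 6, 3} and column 2 has {5, 2, 4, 6, 7, 3}, leaving only 1.
Row 3, column 3: row 3 has {5, 2, 4, 6, 1, 3} and column 3 has {2, 4, 3}, leaving only 7.
Row 4, column 7: row 4 has {5, 2, 4, 1, 3} and column 7 has {5, 2, 4, 6, 1, 3}, leaving only 7.
Row 4 already has {5, 2, 4, 1, 7, 3} and column 5 already has {2, 4, 1, 3}, so row 4, column 5 must be 6.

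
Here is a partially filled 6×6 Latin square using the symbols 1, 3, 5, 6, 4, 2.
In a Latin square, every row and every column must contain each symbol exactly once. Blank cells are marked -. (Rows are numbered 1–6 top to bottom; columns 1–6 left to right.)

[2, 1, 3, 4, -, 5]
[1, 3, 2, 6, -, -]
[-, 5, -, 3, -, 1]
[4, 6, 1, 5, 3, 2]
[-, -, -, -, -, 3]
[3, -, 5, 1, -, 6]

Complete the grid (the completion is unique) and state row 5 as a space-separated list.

5 4 6 2 1 3

Row 5, column 4: row 5 has {3} and column 4 has {1, 3, 5, 6, 4}, leaving only 2.
Row 5, column 2: row 5 has {3, 2} and column 2 has {1, 3, 5, 6}, leaving only 4.
Row 5, column 3: row 5 has {3, 4, 2} and column 3 has {1, 3, 5, 2}, leaving only 6.
Row 5, column 1: row 5 has {3, 6, 4, 2} and column 1 has {1, 3, 4, 2}, leaving only 5.
Row 5, column 5: row 5 has {3, 5, 6, 4, 2} and column 5 has {3}, leaving only 1.
So row 5 reads: 5 4 6 2 1 3.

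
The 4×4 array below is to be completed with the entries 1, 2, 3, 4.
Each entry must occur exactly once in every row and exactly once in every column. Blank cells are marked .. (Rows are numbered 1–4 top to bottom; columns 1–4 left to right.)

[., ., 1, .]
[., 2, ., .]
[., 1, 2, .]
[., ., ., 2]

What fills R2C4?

1

Row 2, column 4 is narrowed to {1, 3, 4}.
If it were 3, then row 3, column 4 would be left with no valid symbol.
If it were 4, then row 3, column 4 would be left with no valid symbol.
So row 2, column 4 must be 1.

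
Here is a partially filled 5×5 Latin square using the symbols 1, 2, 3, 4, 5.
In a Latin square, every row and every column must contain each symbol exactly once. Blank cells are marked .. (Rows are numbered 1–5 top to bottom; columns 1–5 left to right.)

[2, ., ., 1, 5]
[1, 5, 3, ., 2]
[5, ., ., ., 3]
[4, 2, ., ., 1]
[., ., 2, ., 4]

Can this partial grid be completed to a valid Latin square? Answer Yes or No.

No row or column among the givens repeats a symbol, and propagating forced cells runs into no contradiction.
One valid completion exists (for instance, 2 3 4 1 5 / 1 5 3 4 2 / 5 4 1 2 3 / 4 2 5 3 1 / 3 1 2 5 4).

Yes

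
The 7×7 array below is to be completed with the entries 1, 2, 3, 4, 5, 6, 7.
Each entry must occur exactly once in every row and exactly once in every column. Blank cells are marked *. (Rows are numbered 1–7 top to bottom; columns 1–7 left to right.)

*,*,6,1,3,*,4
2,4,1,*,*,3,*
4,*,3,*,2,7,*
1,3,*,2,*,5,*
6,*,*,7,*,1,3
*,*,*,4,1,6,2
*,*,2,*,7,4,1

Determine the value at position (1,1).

7

Row 1, column 6: row 1 has {1, 3, 4, 6} and column 6 has {1, 3, 4, 5, 6, 7}, leaving only 2.
Row 1, column 1 is narrowed to {5, 7}.
If it were 5, then row 4, column 7 would be left with no valid symbol.
So row 1, column 1 must be 7.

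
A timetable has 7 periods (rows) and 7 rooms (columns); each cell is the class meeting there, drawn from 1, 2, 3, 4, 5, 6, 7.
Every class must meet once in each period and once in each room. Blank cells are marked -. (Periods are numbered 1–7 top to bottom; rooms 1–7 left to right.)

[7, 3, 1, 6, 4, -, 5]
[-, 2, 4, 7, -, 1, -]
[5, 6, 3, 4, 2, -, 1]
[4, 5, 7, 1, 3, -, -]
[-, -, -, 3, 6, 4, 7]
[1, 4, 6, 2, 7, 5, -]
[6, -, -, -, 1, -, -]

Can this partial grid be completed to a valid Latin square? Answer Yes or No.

No period or room among the givens repeats a symbol, and propagating forced cells runs into no contradiction.
One valid completion exists (for instance, 7 3 1 6 4 2 5 / 3 2 4 7 5 1 6 / 5 6 3 4 2 7 1 / 4 5 7 1 3 6 2 / 2 1 5 3 6 4 7 / 1 4 6 2 7 5 3 / 6 7 2 5 1 3 4).

Yes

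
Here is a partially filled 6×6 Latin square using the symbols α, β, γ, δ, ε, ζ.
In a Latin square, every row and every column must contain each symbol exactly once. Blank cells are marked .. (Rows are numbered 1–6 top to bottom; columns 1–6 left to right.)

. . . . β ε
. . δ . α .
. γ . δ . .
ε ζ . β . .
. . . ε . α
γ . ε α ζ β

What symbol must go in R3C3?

β

Row 3, column 5: row 3 has {γ, δ} and column 5 has {α, β, ζ}, leaving only ε.
Row 3, column 6: row 3 has {γ, δ, ε} and column 6 has {α, β, ε}, leaving only ζ.
Row 2, column 6: row 2 has {α, δ} and column 6 has {α, β, ε, ζ}, leaving only γ.
Row 2, column 4: row 2 has {α, γ, δ} and column 4 has {α, β, δ, ε}, leaving only ζ.
Row 1, column 4: row 1 has {β, ε} and column 4 has {α, β, δ, ε, ζ}, leaving only γ.
Row 2, column 1: row 2 has {α, γ, δ, ζ} and column 1 has {γ, ε}, leaving only β.
Row 2, column 2: row 2 has {α, β, γ, δ, ζ} and column 2 has {γ, ζ}, leaving only ε.
Row 3, column 1: row 3 has {γ, δ, ε, ζ} and column 1 has {β, γ, ε}, leaving only α.
Row 3 already has {α, γ, δ, ε, ζ} and column 3 already has {δ, ε}, so row 3, column 3 must be β.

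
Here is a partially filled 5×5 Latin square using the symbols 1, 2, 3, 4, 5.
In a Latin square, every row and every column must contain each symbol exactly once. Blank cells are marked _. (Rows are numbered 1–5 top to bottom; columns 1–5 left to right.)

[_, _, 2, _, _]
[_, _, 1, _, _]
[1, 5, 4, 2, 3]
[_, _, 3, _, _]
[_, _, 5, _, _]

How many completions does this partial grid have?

Row 1, column 1: eliminating its row and column leaves {3, 4, 5}.
Row 1, column 2: eliminating its row and column leaves {1, 3, 4}.
Row 1, column 4: eliminating its row and column leaves {1, 3, 4, 5}.
Row 1, column 5: eliminating its row and column leaves {1, 4, 5}.
Row 2, column 1: eliminating its row and column leaves {2, 3, 4, 5}.
Row 2, column 2: eliminating its row and column leaves {2, 3, 4}.
Row 2, column 4: eliminating its row and column leaves {3, 4, 5}.
Row 2, column 5: eliminating its row and column leaves {2, 4, 5}.
Row 4, column 1: eliminating its row and column leaves {2, 4, 5}.
Row 4, column 2: eliminating its row and column leaves {1, 2, 4}.
Row 4, column 4: eliminating its row and column leaves {1, 4, 5}.
Row 4, column 5: eliminating its row and column leaves {1, 2, 4, 5}.
Row 5, column 1: eliminating its row and column leaves {2, 3, 4}.
Row 5, column 2: eliminating its row and column leaves {1, 2, 3, 4}.
Row 5, column 4: eliminating its row and column leaves {1, 3, 4}.
Row 5, column 5: eliminating its row and column leaves {1, 2, 4}.
Enumerating the assignments across these blanks that avoid any row or column repeat gives 56 completions.

56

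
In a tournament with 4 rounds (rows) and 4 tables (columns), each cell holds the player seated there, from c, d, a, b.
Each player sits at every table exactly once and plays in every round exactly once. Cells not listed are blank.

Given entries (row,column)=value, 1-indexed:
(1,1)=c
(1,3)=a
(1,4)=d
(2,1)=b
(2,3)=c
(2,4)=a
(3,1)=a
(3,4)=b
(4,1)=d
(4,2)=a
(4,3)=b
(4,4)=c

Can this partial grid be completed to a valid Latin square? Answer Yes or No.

Yes

No round or table among the givens repeats a symbol, and propagating forced cells runs into no contradiction.
One valid completion exists (for instance, c b a d / b d c a / a c d b / d a b c).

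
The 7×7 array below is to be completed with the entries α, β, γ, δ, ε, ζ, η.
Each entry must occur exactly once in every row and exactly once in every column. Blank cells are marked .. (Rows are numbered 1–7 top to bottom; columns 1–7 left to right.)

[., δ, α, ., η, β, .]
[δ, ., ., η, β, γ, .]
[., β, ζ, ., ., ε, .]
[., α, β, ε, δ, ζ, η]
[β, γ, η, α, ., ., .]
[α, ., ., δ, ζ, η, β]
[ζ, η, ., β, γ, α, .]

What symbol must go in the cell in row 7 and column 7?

Row 2, column 3: row 2 has {β, γ, δ, η} and column 3 has {α, β, ζ, η}, leaving only ε.
Row 2, column 2: row 2 has {β, γ, δ, ε, η} and column 2 has {α, β, γ, δ, η}, leaving only ζ.
Row 2, column 7: row 2 has {β, γ, δ, ε, ζ, η} and column 7 has {β, η}, leaving only α.
Row 3, column 4: row 3 has {β, ε, ζ} and column 4 has {α, β, δ, ε, η}, leaving only γ.
Row 1, column 4: row 1 has {α, β, δ, η} and column 4 has {α, β, γ, δ, ε, η}, leaving only ζ.
Row 3, column 1: row 3 has {β, γ, ε, ζ} and column 1 has {α, β, δ, ζ}, leaving only η.
Row 3, column 5: row 3 has {β, γ, ε, ζ, η} and column 5 has {β, γ, δ, ζ, η}, leaving only α.
Row 3, column 7: row 3 has {α, β, γ, ε, ζ, η} and column 7 has {α, β, η}, leaving only δ.
Row 7 already has {α, β, γ, ζ, η} and column 7 already has {α, β, δ, η}, so row 7, column 7 must be ε.

ε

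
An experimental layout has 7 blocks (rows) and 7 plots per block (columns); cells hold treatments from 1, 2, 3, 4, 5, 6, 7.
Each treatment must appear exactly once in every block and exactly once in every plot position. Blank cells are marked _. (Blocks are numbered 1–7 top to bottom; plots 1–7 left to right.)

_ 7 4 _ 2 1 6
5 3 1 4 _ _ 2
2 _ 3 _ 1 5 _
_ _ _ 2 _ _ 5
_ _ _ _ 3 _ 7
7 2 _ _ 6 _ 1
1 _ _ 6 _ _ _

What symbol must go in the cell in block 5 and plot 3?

6

Block 1, plot 1: block 1 has {1, 2, 4, 6, 7} and plot 1 has {1, 2, 5, 7}, leaving only 3.
Block 1, plot 4: block 1 has {1, 2, 3, 4, 6, 7} and plot 4 has {2, 4, 6}, leaving only 5.
Block 2, plot 5: block 2 has {1, 2, 3, 4, 5} and plot 5 has {1, 2, 3, 6}, leaving only 7.
Block 2, plot 6: block 2 has {1, 2, 3, 4, 5, 7} and plot 6 has {1, 5}, leaving only 6.
Block 3, plot 4: block 3 has {1, 2, 3, 5} and plot 4 has {2, 4, 5, 6}, leaving only 7.
Block 3, plot 7: block 3 has {1, 2, 3, 5, 7} and plot 7 has {1, 2, 5, 6, 7}, leaving only 4.
Block 3, plot 2: block 3 has {1, 2, 3, 4, 5, 7} and plot 2 has {2, 3, 7}, leaving only 6.
Block 4, plot 5: block 4 has {2, 5} and plot 5 has {1, 2, 3, 6, 7}, leaving only 4.
Block 4, plot 1: block 4 has {2, 4, 5} and plot 1 has {1, 2, 3, 5, 7}, leaving only 6.
Block 4, plot 2: block 4 has {2, 4, 5, 6} and plot 2 has {2, 3, 6, 7}, leaving only 1.
Block 4, plot 3: block 4 has {1, 2, 4, 5, 6} and plot 3 has {1, 3, 4}, leaving only 7.
Block 4, plot 6: block 4 has {1, 2, 4, 5, 6, 7} and plot 6 has {1, 5, 6}, leaving only 3.
Block 5, plot 1: block 5 has {3, 7} and plot 1 has {1, 2, 3, 5, 6, 7}, leaving only 4.
Block 5, plot 2: block 5 has {3, 4, 7} and plot 2 has {1, 2, 3, 6, 7}, leaving only 5.
Block 5, plot 4: block 5 has {3, 4, 5, 7} and plot 4 has {2, 4, 5, 6, 7}, leaving only 1.
Block 5, plot 6: block 5 has {1, 3, 4, 5, 7} and plot 6 has {1, 3, 5, 6}, leaving only 2.
Block 5 already has {1, 2, 3, 4, 5, 7} and plot 3 already has {1, 3, 4, 7}, so block 5, plot 3 must be 6.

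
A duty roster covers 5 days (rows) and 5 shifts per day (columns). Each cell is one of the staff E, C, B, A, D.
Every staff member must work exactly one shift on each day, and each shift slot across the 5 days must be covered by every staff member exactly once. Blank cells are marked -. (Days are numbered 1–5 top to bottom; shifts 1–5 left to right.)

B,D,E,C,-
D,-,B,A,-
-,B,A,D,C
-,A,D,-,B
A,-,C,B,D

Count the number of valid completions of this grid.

1

Day 1, shift 5: eliminating its day and shift leaves {A}.
Day 2, shift 2: eliminating its day and shift leaves {E, C}.
Day 2, shift 5: eliminating its day and shift leaves {E}.
Day 3, shift 1: eliminating its day and shift leaves {E}.
Day 4, shift 1: eliminating its day and shift leaves {E, C}.
Day 4, shift 4: eliminating its day and shift leaves {E}.
Day 5, shift 2: eliminating its day and shift leaves {E}.
Only one assignment across all blanks avoids any day or shift repeat, giving 1 completion.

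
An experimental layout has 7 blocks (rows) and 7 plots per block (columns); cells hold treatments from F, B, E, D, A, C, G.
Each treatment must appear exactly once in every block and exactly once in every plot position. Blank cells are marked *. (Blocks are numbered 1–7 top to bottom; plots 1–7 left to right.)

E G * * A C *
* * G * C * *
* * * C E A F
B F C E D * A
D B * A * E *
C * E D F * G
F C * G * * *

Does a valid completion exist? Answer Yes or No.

Yes

No block or plot among the givens repeats a symbol, and propagating forced cells runs into no contradiction.
One valid completion exists (for instance, E G D F A C B / A E G B C F D / G D B C E A F / B F C E D G A / D B F A G E C / C A E D F B G / F C A G B D E).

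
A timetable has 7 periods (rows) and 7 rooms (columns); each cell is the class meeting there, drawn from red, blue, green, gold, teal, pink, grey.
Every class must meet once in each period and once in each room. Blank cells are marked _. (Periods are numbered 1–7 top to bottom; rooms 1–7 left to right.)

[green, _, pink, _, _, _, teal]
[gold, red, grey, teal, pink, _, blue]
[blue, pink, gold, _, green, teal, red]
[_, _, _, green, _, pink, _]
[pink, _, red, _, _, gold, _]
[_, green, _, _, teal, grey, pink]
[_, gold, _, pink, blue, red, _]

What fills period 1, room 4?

Period 1, room 6: period 1 has {green, teal, pink} and room 6 has {red, gold, teal, pink, grey}, leaving only blue.
Period 1, room 2: period 1 has {blue, green, teal, pink} and room 2 has {red, green, gold, pink}, leaving only grey.
Period 2, room 6: period 2 has {red, blue, gold, teal, pink, grey} and room 6 has {red, blue, gold, teal, pink, grey}, leaving only green.
Period 3, room 4: period 3 has {red, blue, green, gold, teal, pink} and room 4 has {green, teal, pink}, leaving only grey.
Period 5, room 4: period 5 has {red, gold, pink} and room 4 has {green, teal, pink, grey}, leaving only blue.
Period 5, room 2: period 5 has {red, blue, gold, pink} and room 2 has {red, green, gold, pink, grey}, leaving only teal.
Period 4, room 2: period 4 has {green, pink} and room 2 has {red, green, gold, teal, pink, grey}, leaving only blue.
Period 4, room 3: period 4 has {blue, green, pink} and room 3 has {red, gold, pink, grey}, leaving only teal.
Period 5, room 5: period 5 has {red, blue, gold, teal, pink} and room 5 has {blue, green, teal, pink}, leaving only grey.
Period 5, room 7: period 5 has {red, blue, gold, teal, pink, grey} and room 7 has {red, blue, teal, pink}, leaving only green.
Period 6, room 1: period 6 has {green, teal, pink, grey} and room 1 has {blue, green, gold, pink}, leaving only red.
Period 4, room 1: period 4 has {blue, green, teal, pink} and room 1 has {red, blue, green, gold, pink}, leaving only grey.
Period 4, room 7: period 4 has {blue, green, teal, pink, grey} and room 7 has {red, blue, green, teal, pink}, leaving only gold.
Period 4, room 5: period 4 has {blue, green, gold, teal, pink, grey} and room 5 has {blue, green, teal, pink, grey}, leaving only red.
Period 1, room 5: period 1 has {blue, green, teal, pink, grey} and room 5 has {red, blue, green, teal, pink, grey}, leaving only gold.
Period 1 already has {blue, green, gold, teal, pink, grey} and room 4 already has {blue, green, teal, pink, grey}, so period 1, room 4 must be red.

red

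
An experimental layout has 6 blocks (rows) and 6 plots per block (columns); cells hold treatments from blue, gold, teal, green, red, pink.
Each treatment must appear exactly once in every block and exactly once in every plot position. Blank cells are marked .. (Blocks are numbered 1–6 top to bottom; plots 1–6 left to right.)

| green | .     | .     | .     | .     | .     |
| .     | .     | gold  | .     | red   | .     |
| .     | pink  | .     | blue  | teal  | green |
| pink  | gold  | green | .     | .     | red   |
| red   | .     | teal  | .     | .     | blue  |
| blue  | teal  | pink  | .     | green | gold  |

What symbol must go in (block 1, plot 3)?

Block 2, plot 1: block 2 has {gold, red} and plot 1 has {blue, green, red, pink}, leaving only teal.
Block 2, plot 6: block 2 has {gold, teal, red} and plot 6 has {blue, gold, green, red}, leaving only pink.
Block 1, plot 6: block 1 has {green} and plot 6 has {blue, gold, green, red, pink}, leaving only teal.
Block 2, plot 4: block 2 has {gold, teal, red, pink} and plot 4 has {blue}, leaving only green.
Block 2, plot 2: block 2 has {gold, teal, green, red, pink} and plot 2 has {gold, teal, pink}, leaving only blue.
Block 1, plot 2: block 1 has {teal, green} and plot 2 has {blue, gold, teal, pink}, leaving only red.
Block 1 already has {teal, green, red} and plot 3 already has {gold, teal, green, pink}, so block 1, plot 3 must be blue.

blue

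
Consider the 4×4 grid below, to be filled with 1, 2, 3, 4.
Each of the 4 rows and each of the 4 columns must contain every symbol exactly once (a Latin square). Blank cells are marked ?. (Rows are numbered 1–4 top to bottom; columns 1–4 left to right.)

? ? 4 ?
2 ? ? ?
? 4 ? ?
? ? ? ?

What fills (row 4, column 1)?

4

Row 4, column 1 is narrowed to {1, 3, 4}.
If it were 1, then row 3, column 1 would be left with no valid symbol.
If it were 3, then row 3, column 1 would be left with no valid symbol.
So row 4, column 1 must be 4.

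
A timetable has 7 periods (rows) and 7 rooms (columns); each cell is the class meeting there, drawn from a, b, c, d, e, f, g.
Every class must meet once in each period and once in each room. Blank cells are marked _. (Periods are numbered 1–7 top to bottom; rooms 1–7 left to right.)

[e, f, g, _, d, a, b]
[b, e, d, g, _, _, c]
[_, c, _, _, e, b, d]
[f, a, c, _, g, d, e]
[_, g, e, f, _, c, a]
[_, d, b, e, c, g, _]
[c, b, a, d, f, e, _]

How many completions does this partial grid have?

1

Period 1, room 4: eliminating its period and room leaves {c}.
Period 2, room 5: eliminating its period and room leaves {a}.
Period 2, room 6: eliminating its period and room leaves {f}.
Period 3, room 1: eliminating its period and room leaves {a, g}.
Period 3, room 3: eliminating its period and room leaves {f}.
Period 3, room 4: eliminating its period and room leaves {a}.
Period 4, room 4: eliminating its period and room leaves {b}.
Period 5, room 1: eliminating its period and room leaves {d}.
Period 5, room 5: eliminating its period and room leaves {b}.
Period 6, room 1: eliminating its period and room leaves {a}.
Period 6, room 7: eliminating its period and room leaves {f}.
Period 7, room 7: eliminating its period and room leaves {g}.
Only one assignment across all blanks avoids any period or room repeat, giving 1 completion.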